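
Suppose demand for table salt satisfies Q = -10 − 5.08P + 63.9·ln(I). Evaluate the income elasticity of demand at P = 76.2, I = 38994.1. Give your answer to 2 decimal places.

At P = 76.2, I = 38994.1: Q = 278.401.
Holding P constant, ∂Q/∂I = 63.9/I = 0.00163871.
η_I = (∂Q/∂I)·(I/Q) = 0.00163871 × (38994.1/278.401) = 0.23.

0.23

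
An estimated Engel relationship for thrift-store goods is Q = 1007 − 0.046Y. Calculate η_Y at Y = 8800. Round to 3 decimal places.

-0.672

At Y = 8800: Q = 602.200.
dQ/dY = −0.046.
η = (dQ/dY)·(Y/Q) = -0.046 × (8800/602.200) = -0.672.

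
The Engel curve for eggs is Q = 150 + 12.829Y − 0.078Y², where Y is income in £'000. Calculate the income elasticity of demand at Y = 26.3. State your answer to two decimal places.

At Y = 26.3: Q = 433.4509.
dQ/dY = 12.829 − 0.156Y = 8.72620.
η = (dQ/dY)·(Y/Q) = 8.72620 × (26.3/433.4509) = 0.53.

0.53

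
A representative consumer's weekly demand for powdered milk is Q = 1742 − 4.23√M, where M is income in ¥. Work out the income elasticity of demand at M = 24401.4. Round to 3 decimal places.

At M = 24401.4: Q = 1081.234.
dQ/dM = -4.23/(2√M) = -0.0135395 at this income.
η = (dQ/dM)·(M/Q) = -0.0135395 × (24401.4/1081.234) = -0.306.

-0.306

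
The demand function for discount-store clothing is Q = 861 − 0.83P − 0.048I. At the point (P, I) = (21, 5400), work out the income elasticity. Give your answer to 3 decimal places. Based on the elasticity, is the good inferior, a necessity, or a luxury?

At P = 21, I = 5400: Q = 584.370.
Holding P constant, ∂Q/∂I = −0.048.
η_I = (∂Q/∂I)·(I/Q) = -0.048 × (5400/584.370) = -0.444.
Since η < 0, this is an inferior good.

-0.444 (inferior good)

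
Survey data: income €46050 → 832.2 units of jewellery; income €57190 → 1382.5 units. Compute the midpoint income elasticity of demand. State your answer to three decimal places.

2.303

ΔQ = 1382.5 − 832.2 = 550.3; midpoint Q̄ = (832.2 + 1382.5)/2 = 1107.35.
ΔI = 57190 − 46050 = 11140; midpoint Ī = (46050 + 57190)/2 = 51620.
η = (ΔQ/Q̄) ÷ (ΔI/Ī) = (550.3/1107.35) ÷ (11140/51620) = 2.303.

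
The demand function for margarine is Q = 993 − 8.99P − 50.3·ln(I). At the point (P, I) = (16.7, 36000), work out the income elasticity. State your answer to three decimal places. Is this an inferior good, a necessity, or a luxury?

At P = 16.7, I = 36000: Q = 315.156.
Holding P constant, ∂Q/∂I = -50.3/I = -0.00139722.
η_I = (∂Q/∂I)·(I/Q) = -0.00139722 × (36000/315.156) = -0.160.
Since η < 0, this is an inferior good.

-0.160 (inferior good)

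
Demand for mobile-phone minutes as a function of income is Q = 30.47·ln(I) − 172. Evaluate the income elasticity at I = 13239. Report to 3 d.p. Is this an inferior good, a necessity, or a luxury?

At I = 13239: Q = 117.188.
dQ/dI = 30.47/I = 0.00230153 at this income.
η = (dQ/dI)·(I/Q) = 0.00230153 × (13239/117.188) = 0.260.
Since 0 < η < 1, the good is a necessity.

0.260 (necessity)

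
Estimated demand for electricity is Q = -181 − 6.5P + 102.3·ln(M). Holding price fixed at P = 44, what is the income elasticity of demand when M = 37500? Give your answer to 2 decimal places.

At P = 44, M = 37500: Q = 610.433.
Holding P constant, ∂Q/∂M = 102.3/M = 0.002728.
η_M = (∂Q/∂M)·(M/Q) = 0.002728 × (37500/610.433) = 0.17.

0.17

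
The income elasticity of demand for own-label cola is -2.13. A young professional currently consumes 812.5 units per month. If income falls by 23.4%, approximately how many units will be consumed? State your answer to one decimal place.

1217.5

%ΔQ ≈ η × %ΔI = -2.13 × (-23.4%) = 49.842%.
New Q ≈ 812.5 × (1 + 0.49842) = 1217.5.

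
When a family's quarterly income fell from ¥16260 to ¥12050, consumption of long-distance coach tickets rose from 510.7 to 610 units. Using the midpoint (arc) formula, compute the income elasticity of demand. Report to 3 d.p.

ΔQ = 610 − 510.7 = 99.3; midpoint Q̄ = (510.7 + 610)/2 = 560.35.
ΔI = 12050 − 16260 = -4210; midpoint Ī = (16260 + 12050)/2 = 14155.
η = (ΔQ/Q̄) ÷ (ΔI/Ī) = (99.3/560.35) ÷ (-4210/14155) = -0.596.

-0.596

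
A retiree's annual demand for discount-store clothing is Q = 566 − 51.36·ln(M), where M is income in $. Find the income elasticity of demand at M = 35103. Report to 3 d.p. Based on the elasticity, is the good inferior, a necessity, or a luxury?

At M = 35103: Q = 28.464.
dQ/dM = -51.36/M = -0.00146312 at this income.
η = (dQ/dM)·(M/Q) = -0.00146312 × (35103/28.464) = -1.804.
Since η < 0, the good is an inferior good.

-1.804 (inferior good)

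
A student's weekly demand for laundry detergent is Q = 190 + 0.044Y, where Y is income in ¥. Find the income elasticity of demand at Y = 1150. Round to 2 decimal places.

0.21

At Y = 1150: Q = 240.600.
dQ/dY = 0.044.
η = (dQ/dY)·(Y/Q) = 0.044 × (1150/240.600) = 0.21.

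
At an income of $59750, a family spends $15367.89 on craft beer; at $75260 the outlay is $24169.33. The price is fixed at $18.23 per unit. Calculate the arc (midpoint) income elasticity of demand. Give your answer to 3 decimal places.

1.938

With a constant price, Q₁ = 15367.89/18.23 = 843.000 and Q₂ = 24169.33/18.23 = 1325.800 (equivalently, work directly with expenditure since P cancels).
Midpoint %ΔQ = (24169.33 − 15367.89)/19768.61 = 0.44522; midpoint %ΔI = (75260 − 59750)/67505 = 0.22976.
η = 0.44522 / 0.22976 = 1.938.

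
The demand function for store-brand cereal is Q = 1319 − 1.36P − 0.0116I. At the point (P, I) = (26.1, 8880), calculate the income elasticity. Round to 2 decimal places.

-0.09

At P = 26.1, I = 8880: Q = 1180.496.
Holding P constant, ∂Q/∂I = −0.0116.
η_I = (∂Q/∂I)·(I/Q) = -0.0116 × (8880/1180.496) = -0.09.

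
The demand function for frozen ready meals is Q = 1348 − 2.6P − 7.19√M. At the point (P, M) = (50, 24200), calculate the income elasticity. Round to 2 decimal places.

-5.62

At P = 50, M = 24200: Q = 99.498.
Holding P constant, ∂Q/∂M = -7.19/(2√M) = -0.0231095.
η_M = (∂Q/∂M)·(M/Q) = -0.0231095 × (24200/99.498) = -5.62.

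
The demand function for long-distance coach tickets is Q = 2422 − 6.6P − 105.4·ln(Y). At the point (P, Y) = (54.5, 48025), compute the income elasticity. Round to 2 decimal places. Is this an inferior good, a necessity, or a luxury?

-0.11 (inferior good)

At P = 54.5, Y = 48025: Q = 926.143.
Holding P constant, ∂Q/∂Y = -105.4/Y = -0.00219469.
η_Y = (∂Q/∂Y)·(Y/Q) = -0.00219469 × (48025/926.143) = -0.11.
Since η < 0, this is an inferior good.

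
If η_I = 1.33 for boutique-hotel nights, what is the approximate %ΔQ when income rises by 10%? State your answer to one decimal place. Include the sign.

%ΔQ ≈ η × %ΔI = 1.33 × 10% = 13.3%.

13.3%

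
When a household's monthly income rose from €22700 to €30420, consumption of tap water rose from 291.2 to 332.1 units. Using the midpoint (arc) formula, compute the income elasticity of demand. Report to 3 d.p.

0.452

ΔQ = 332.1 − 291.2 = 40.9; midpoint Q̄ = (291.2 + 332.1)/2 = 311.65.
ΔI = 30420 − 22700 = 7720; midpoint Ī = (22700 + 30420)/2 = 26560.
η = (ΔQ/Q̄) ÷ (ΔI/Ī) = (40.9/311.65) ÷ (7720/26560) = 0.452.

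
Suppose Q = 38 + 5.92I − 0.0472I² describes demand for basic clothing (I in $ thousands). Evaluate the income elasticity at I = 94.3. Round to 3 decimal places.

-1.593

At I = 94.3: Q = 176.5305.
dQ/dI = 5.92 − 0.0944I = -2.98192.
η = (dQ/dI)·(I/Q) = -2.98192 × (94.3/176.5305) = -1.593.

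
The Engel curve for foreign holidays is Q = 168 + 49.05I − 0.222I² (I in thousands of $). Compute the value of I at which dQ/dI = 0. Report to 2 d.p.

dQ/dI = 49.05 − 0.444I.
The good is inferior where dQ/dI < 0. Setting dQ/dI = 0 gives I = 49.05 / 0.444 = 110.47.

110.47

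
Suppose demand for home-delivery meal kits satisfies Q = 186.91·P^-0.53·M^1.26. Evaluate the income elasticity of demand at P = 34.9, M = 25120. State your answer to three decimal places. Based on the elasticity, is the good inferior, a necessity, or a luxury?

1.260 (luxury)

For a multiplicative demand Q = A·P^α·M^β, the income elasticity is β everywhere.
Here β = 1.26, so η = 1.260.
Since η > 1, this is a luxury.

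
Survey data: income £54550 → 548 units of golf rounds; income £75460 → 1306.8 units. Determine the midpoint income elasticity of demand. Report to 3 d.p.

ΔQ = 1306.8 − 548 = 758.8; midpoint Q̄ = (548 + 1306.8)/2 = 927.4.
ΔI = 75460 − 54550 = 20910; midpoint Ī = (54550 + 75460)/2 = 65005.
η = (ΔQ/Q̄) ÷ (ΔI/Ī) = (758.8/927.4) ÷ (20910/65005) = 2.544.

2.544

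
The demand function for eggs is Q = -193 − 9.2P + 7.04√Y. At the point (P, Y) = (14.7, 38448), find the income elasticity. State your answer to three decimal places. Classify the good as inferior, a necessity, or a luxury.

0.656 (necessity)

At P = 14.7, Y = 38448: Q = 1052.175.
Holding P constant, ∂Q/∂Y = 7.04/(2√Y) = 0.0179517.
η_Y = (∂Q/∂Y)·(Y/Q) = 0.0179517 × (38448/1052.175) = 0.656.
Since 0 < η < 1, this is a necessity.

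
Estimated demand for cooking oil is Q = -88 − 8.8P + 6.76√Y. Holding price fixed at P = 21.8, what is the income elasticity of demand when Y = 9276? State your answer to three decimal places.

At P = 21.8, Y = 9276: Q = 371.229.
Holding P constant, ∂Q/∂Y = 6.76/(2√Y) = 0.0350943.
η_Y = (∂Q/∂Y)·(Y/Q) = 0.0350943 × (9276/371.229) = 0.877.

0.877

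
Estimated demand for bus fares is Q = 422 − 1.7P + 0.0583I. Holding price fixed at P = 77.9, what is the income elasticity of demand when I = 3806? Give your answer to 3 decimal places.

At P = 77.9, I = 3806: Q = 511.460.
Holding P constant, ∂Q/∂I = 0.0583.
η_I = (∂Q/∂I)·(I/Q) = 0.0583 × (3806/511.460) = 0.434.

0.434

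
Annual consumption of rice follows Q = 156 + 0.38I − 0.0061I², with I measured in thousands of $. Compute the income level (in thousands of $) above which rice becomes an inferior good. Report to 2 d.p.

31.15

dQ/dI = 0.38 − 0.0122I.
The good is inferior where dQ/dI < 0. Setting dQ/dI = 0 gives I = 0.38 / 0.0122 = 31.15.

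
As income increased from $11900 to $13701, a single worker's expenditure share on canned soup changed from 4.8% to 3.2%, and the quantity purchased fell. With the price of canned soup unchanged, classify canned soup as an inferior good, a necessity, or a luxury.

Quantity demanded falls as income rises, so η < 0.

inferior good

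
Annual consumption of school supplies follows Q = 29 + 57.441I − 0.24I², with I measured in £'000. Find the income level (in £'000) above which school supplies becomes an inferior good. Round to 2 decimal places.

dQ/dI = 57.441 − 0.48I.
The good is inferior where dQ/dI < 0. Setting dQ/dI = 0 gives I = 57.441 / 0.48 = 119.67.

119.67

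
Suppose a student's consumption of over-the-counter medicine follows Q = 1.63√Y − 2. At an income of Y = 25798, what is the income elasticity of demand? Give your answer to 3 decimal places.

At Y = 25798: Q = 259.807.
dQ/dY = 1.63/(2√Y) = 0.00507417 at this income.
η = (dQ/dY)·(Y/Q) = 0.00507417 × (25798/259.807) = 0.504.

0.504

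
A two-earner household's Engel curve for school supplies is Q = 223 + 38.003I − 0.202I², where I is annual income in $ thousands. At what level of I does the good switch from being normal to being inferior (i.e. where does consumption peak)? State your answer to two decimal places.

dQ/dI = 38.003 − 0.404I.
The good is inferior where dQ/dI < 0. Setting dQ/dI = 0 gives I = 38.003 / 0.404 = 94.07.

94.07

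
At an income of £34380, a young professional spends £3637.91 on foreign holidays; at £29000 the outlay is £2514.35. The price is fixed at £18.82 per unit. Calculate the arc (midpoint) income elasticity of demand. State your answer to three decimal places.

With a constant price, Q₁ = 3637.91/18.82 = 193.300 and Q₂ = 2514.35/18.82 = 133.600 (equivalently, work directly with expenditure since P cancels).
Midpoint %ΔQ = (2514.35 − 3637.91)/3076.13 = -0.36525; midpoint %ΔI = (29000 − 34380)/31690 = -0.16977.
η = -0.36525 / -0.16977 = 2.151.

2.151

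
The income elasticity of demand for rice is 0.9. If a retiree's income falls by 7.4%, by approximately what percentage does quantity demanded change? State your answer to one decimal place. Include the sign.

%ΔQ ≈ η × %ΔI = 0.9 × (-7.4%) = -6.7%.

-6.7%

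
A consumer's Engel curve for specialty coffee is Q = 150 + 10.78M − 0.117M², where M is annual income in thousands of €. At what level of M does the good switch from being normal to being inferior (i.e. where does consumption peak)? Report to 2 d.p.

46.07

dQ/dM = 10.78 − 0.234M.
The good is inferior where dQ/dM < 0. Setting dQ/dM = 0 gives M = 10.78 / 0.234 = 46.07.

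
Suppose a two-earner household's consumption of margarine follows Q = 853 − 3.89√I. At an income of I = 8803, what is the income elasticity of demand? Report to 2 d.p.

-0.37

At I = 8803: Q = 488.023.
dQ/dI = -3.89/(2√I) = -0.0207302 at this income.
η = (dQ/dI)·(I/Q) = -0.0207302 × (8803/488.023) = -0.37.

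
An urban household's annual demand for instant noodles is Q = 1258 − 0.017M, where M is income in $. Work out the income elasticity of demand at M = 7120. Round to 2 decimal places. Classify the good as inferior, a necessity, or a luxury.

At M = 7120: Q = 1136.960.
dQ/dM = −0.017.
η = (dQ/dM)·(M/Q) = -0.017 × (7120/1136.960) = -0.11.
Since η < 0, the good is an inferior good.

-0.11 (inferior good)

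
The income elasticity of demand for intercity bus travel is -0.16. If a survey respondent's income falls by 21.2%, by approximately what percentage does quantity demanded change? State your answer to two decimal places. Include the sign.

3.39%

%ΔQ ≈ η × %ΔI = -0.16 × (-21.2%) = 3.39%.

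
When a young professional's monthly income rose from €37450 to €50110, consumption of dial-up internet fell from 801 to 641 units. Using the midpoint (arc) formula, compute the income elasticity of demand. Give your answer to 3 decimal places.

-0.767

ΔQ = 641 − 801 = -160; midpoint Q̄ = (801 + 641)/2 = 721.
ΔI = 50110 − 37450 = 12660; midpoint Ī = (37450 + 50110)/2 = 43780.
η = (ΔQ/Q̄) ÷ (ΔI/Ī) = (-160/721) ÷ (12660/43780) = -0.767.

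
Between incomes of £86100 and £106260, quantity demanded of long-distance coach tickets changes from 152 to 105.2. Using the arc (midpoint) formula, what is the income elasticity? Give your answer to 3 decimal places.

-1.736

ΔQ = 105.2 − 152 = -46.8; midpoint Q̄ = (152 + 105.2)/2 = 128.6.
ΔI = 106260 − 86100 = 20160; midpoint Ī = (86100 + 106260)/2 = 96180.
η = (ΔQ/Q̄) ÷ (ΔI/Ī) = (-46.8/128.6) ÷ (20160/96180) = -1.736.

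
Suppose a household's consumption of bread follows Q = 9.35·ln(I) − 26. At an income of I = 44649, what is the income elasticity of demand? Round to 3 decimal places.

0.126

At I = 44649: Q = 74.107.
dQ/dI = 9.35/I = 0.000209411 at this income.
η = (dQ/dI)·(I/Q) = 0.000209411 × (44649/74.107) = 0.126.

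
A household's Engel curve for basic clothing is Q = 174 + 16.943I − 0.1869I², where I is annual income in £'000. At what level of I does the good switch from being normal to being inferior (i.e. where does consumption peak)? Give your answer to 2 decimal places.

45.33

dQ/dI = 16.943 − 0.3738I.
The good is inferior where dQ/dI < 0. Setting dQ/dI = 0 gives I = 16.943 / 0.3738 = 45.33.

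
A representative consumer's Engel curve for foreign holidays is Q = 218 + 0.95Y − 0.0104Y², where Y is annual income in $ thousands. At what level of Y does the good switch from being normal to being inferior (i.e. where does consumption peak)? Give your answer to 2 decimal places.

45.67

dQ/dY = 0.95 − 0.0208Y.
The good is inferior where dQ/dY < 0. Setting dQ/dY = 0 gives Y = 0.95 / 0.0208 = 45.67.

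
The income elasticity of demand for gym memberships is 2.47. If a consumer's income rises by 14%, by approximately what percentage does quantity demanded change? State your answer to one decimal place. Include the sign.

34.6%

%ΔQ ≈ η × %ΔI = 2.47 × 14% = 34.6%.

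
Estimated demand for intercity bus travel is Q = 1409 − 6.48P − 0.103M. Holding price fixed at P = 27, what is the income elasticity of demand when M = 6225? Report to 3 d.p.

-1.081

At P = 27, M = 6225: Q = 592.865.
Holding P constant, ∂Q/∂M = −0.103.
η_M = (∂Q/∂M)·(M/Q) = -0.103 × (6225/592.865) = -1.081.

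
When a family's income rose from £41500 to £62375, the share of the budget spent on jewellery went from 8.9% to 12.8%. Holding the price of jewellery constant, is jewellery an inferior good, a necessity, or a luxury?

The budget share rises as income rises, so η > 1.

luxury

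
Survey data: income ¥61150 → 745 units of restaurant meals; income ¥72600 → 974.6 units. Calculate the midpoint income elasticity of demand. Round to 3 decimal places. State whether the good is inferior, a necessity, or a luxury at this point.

1.560 (luxury)

ΔQ = 974.6 − 745 = 229.6; midpoint Q̄ = (745 + 974.6)/2 = 859.8.
ΔI = 72600 − 61150 = 11450; midpoint Ī = (61150 + 72600)/2 = 66875.
η = (ΔQ/Q̄) ÷ (ΔI/Ī) = (229.6/859.8) ÷ (11450/66875) = 1.560.
η > 1 ⇒ luxury.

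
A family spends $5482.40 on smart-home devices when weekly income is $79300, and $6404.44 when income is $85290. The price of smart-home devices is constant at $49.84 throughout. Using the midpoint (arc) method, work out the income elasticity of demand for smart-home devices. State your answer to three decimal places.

2.131

With a constant price, Q₁ = 5482.40/49.84 = 110.000 and Q₂ = 6404.44/49.84 = 128.500 (equivalently, work directly with expenditure since P cancels).
Midpoint %ΔQ = (6404.44 − 5482.40)/5943.42 = 0.15514; midpoint %ΔI = (85290 − 79300)/82295 = 0.07279.
η = 0.15514 / 0.07279 = 2.131.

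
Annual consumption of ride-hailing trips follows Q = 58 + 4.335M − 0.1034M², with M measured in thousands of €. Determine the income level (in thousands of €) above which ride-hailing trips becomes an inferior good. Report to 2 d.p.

dQ/dM = 4.335 − 0.2068M.
The good is inferior where dQ/dM < 0. Setting dQ/dM = 0 gives M = 4.335 / 0.2068 = 20.96.

20.96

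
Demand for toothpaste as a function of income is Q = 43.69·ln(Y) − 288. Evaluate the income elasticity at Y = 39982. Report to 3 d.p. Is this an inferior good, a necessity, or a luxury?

0.250 (necessity)

At Y = 39982: Q = 174.947.
dQ/dY = 43.69/Y = 0.00109274 at this income.
η = (dQ/dY)·(Y/Q) = 0.00109274 × (39982/174.947) = 0.250.
Since 0 < η < 1, the good is a necessity.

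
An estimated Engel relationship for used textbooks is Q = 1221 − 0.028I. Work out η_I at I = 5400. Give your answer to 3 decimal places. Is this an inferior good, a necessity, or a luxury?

-0.141 (inferior good)

At I = 5400: Q = 1069.800.
dQ/dI = −0.028.
η = (dQ/dI)·(I/Q) = -0.028 × (5400/1069.800) = -0.141.
Since η < 0, the good is an inferior good.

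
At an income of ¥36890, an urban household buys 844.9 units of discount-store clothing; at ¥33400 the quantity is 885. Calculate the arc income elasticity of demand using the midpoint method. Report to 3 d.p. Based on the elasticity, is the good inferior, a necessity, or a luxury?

ΔQ = 885 − 844.9 = 40.1; midpoint Q̄ = (844.9 + 885)/2 = 864.95.
ΔI = 33400 − 36890 = -3490; midpoint Ī = (36890 + 33400)/2 = 35145.
η = (ΔQ/Q̄) ÷ (ΔI/Ī) = (40.1/864.95) ÷ (-3490/35145) = -0.467.
η < 0 ⇒ inferior good.

-0.467 (inferior good)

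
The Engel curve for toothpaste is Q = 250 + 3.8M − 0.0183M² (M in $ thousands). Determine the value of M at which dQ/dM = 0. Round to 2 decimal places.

dQ/dM = 3.8 − 0.0366M.
The good is inferior where dQ/dM < 0. Setting dQ/dM = 0 gives M = 3.8 / 0.0366 = 103.83.

103.83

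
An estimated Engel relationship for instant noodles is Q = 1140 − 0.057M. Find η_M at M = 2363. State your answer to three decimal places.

At M = 2363: Q = 1005.309.
dQ/dM = −0.057.
η = (dQ/dM)·(M/Q) = -0.057 × (2363/1005.309) = -0.134.

-0.134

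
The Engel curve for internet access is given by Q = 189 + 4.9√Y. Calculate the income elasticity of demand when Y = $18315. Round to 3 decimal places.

0.389

At Y = 18315: Q = 852.131.
dQ/dY = 4.9/(2√Y) = 0.0181035 at this income.
η = (dQ/dY)·(Y/Q) = 0.0181035 × (18315/852.131) = 0.389.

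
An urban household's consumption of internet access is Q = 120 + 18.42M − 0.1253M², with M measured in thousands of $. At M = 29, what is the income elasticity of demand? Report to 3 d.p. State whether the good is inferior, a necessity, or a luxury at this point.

0.589 (necessity)

At M = 29: Q = 548.8027.
dQ/dM = 18.42 − 0.2506M = 11.15260.
η = (dQ/dM)·(M/Q) = 11.15260 × (29/548.8027) = 0.589.
0 < η < 1 ⇒ necessity.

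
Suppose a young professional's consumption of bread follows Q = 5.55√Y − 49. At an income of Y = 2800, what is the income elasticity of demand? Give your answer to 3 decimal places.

0.600

At Y = 2800: Q = 244.678.
dQ/dY = 5.55/(2√Y) = 0.0524426 at this income.
η = (dQ/dY)·(Y/Q) = 0.0524426 × (2800/244.678) = 0.600.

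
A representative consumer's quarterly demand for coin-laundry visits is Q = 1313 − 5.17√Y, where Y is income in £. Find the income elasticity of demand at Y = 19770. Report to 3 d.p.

-0.620

At Y = 19770: Q = 586.068.
dQ/dY = -5.17/(2√Y) = -0.0183847 at this income.
η = (dQ/dY)·(Y/Q) = -0.0183847 × (19770/586.068) = -0.620.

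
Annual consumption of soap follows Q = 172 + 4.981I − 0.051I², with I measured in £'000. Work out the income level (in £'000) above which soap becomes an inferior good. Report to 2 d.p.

dQ/dI = 4.981 − 0.102I.
The good is inferior where dQ/dI < 0. Setting dQ/dI = 0 gives I = 4.981 / 0.102 = 48.83.

48.83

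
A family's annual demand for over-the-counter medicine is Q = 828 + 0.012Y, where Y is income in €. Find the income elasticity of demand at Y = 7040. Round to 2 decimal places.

At Y = 7040: Q = 912.480.
dQ/dY = 0.012.
η = (dQ/dY)·(Y/Q) = 0.012 × (7040/912.480) = 0.09.

0.09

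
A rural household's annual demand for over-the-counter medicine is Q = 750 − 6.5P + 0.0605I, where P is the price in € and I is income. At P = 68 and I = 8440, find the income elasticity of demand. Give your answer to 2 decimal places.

At P = 68, I = 8440: Q = 818.620.
Holding P constant, ∂Q/∂I = 0.0605.
η_I = (∂Q/∂I)·(I/Q) = 0.0605 × (8440/818.620) = 0.62.

0.62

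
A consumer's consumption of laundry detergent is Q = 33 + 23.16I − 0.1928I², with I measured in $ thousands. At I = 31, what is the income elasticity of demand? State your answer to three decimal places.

At I = 31: Q = 565.6792.
dQ/dI = 23.16 − 0.3856I = 11.20640.
η = (dQ/dI)·(I/Q) = 11.20640 × (31/565.6792) = 0.614.

0.614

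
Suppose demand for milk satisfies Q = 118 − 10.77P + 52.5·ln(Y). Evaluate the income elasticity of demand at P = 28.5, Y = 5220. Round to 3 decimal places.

At P = 28.5, Y = 5220: Q = 260.468.
Holding P constant, ∂Q/∂Y = 52.5/Y = 0.0100575.
η_Y = (∂Q/∂Y)·(Y/Q) = 0.0100575 × (5220/260.468) = 0.202.

0.202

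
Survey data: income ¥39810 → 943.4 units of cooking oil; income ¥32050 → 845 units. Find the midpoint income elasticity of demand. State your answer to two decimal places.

ΔQ = 845 − 943.4 = -98.4; midpoint Q̄ = (943.4 + 845)/2 = 894.2.
ΔI = 32050 − 39810 = -7760; midpoint Ī = (39810 + 32050)/2 = 35930.
η = (ΔQ/Q̄) ÷ (ΔI/Ī) = (-98.4/894.2) ÷ (-7760/35930) = 0.51.

0.51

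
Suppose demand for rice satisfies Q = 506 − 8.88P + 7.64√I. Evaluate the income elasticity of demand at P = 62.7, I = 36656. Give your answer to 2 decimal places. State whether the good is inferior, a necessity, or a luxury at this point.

0.52 (necessity)

At P = 62.7, I = 36656: Q = 1411.960.
Holding P constant, ∂Q/∂I = 7.64/(2√I) = 0.0199522.
η_I = (∂Q/∂I)·(I/Q) = 0.0199522 × (36656/1411.960) = 0.52.
Since 0 < η < 1, this is a necessity.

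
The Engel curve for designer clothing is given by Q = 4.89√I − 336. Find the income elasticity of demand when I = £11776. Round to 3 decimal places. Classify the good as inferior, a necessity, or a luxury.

1.363 (luxury)

At I = 11776: Q = 194.649.
dQ/dI = 4.89/(2√I) = 0.022531 at this income.
η = (dQ/dI)·(I/Q) = 0.022531 × (11776/194.649) = 1.363.
Since η > 1, the good is a luxury.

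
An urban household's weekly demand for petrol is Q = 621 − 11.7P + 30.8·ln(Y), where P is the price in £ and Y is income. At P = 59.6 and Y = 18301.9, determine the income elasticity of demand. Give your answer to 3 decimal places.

At P = 59.6, Y = 18301.9: Q = 225.975.
Holding P constant, ∂Q/∂Y = 30.8/Y = 0.00168289.
η_Y = (∂Q/∂Y)·(Y/Q) = 0.00168289 × (18301.9/225.975) = 0.136.

0.136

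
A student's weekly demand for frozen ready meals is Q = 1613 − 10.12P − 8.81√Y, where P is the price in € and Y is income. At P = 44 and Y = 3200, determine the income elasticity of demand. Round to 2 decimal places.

-0.37

At P = 44, Y = 3200: Q = 669.351.
Holding P constant, ∂Q/∂Y = -8.81/(2√Y) = -0.0778701.
η_Y = (∂Q/∂Y)·(Y/Q) = -0.0778701 × (3200/669.351) = -0.37.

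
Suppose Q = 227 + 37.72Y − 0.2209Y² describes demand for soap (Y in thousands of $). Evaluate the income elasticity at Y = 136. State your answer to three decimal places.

At Y = 136: Q = 1271.1536.
dQ/dY = 37.72 − 0.4418Y = -22.36480.
η = (dQ/dY)·(Y/Q) = -22.36480 × (136/1271.1536) = -2.393.

-2.393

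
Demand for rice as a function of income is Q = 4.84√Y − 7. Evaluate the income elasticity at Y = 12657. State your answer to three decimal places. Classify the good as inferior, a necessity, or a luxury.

0.507 (necessity)

At Y = 12657: Q = 537.516.
dQ/dY = 4.84/(2√Y) = 0.0215105 at this income.
η = (dQ/dY)·(Y/Q) = 0.0215105 × (12657/537.516) = 0.507.
Since 0 < η < 1, the good is a necessity.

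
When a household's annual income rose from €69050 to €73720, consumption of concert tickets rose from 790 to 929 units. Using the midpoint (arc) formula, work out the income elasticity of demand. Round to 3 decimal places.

ΔQ = 929 − 790 = 139; midpoint Q̄ = (790 + 929)/2 = 859.5.
ΔI = 73720 − 69050 = 4670; midpoint Ī = (69050 + 73720)/2 = 71385.
η = (ΔQ/Q̄) ÷ (ΔI/Ī) = (139/859.5) ÷ (4670/71385) = 2.472.

2.472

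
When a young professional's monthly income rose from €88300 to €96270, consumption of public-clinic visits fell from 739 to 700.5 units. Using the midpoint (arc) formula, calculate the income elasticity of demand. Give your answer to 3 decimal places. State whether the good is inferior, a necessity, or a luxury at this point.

ΔQ = 700.5 − 739 = -38.5; midpoint Q̄ = (739 + 700.5)/2 = 719.75.
ΔI = 96270 − 88300 = 7970; midpoint Ī = (88300 + 96270)/2 = 92285.
η = (ΔQ/Q̄) ÷ (ΔI/Ī) = (-38.5/719.75) ÷ (7970/92285) = -0.619.
η < 0 ⇒ inferior good.

-0.619 (inferior good)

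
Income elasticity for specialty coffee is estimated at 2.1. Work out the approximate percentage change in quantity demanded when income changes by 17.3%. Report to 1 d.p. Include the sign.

36.3%

%ΔQ ≈ η × %ΔI = 2.1 × 17.3% = 36.3%.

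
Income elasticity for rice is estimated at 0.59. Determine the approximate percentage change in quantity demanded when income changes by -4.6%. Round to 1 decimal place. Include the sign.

%ΔQ ≈ η × %ΔI = 0.59 × (-4.6%) = -2.7%.

-2.7%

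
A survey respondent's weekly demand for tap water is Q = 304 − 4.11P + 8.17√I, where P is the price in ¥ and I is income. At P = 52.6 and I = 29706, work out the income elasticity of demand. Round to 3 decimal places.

At P = 52.6, I = 29706: Q = 1495.949.
Holding P constant, ∂Q/∂I = 8.17/(2√I) = 0.0237012.
η_I = (∂Q/∂I)·(I/Q) = 0.0237012 × (29706/1495.949) = 0.471.

0.471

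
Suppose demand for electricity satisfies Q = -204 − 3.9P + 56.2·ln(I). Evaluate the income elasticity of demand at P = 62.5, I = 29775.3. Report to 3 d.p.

0.428

At P = 62.5, I = 29775.3: Q = 131.191.
Holding P constant, ∂Q/∂I = 56.2/I = 0.00188747.
η_I = (∂Q/∂I)·(I/Q) = 0.00188747 × (29775.3/131.191) = 0.428.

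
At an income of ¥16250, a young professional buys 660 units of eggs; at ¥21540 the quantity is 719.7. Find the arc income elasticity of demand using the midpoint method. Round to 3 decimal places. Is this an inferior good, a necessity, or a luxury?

ΔQ = 719.7 − 660 = 59.7; midpoint Q̄ = (660 + 719.7)/2 = 689.85.
ΔI = 21540 − 16250 = 5290; midpoint Ī = (16250 + 21540)/2 = 18895.
η = (ΔQ/Q̄) ÷ (ΔI/Ī) = (59.7/689.85) ÷ (5290/18895) = 0.309.
0 < η < 1 ⇒ necessity.

0.309 (necessity)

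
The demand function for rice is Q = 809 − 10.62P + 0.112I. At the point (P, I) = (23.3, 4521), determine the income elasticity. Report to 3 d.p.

At P = 23.3, I = 4521: Q = 1067.906.
Holding P constant, ∂Q/∂I = 0.112.
η_I = (∂Q/∂I)·(I/Q) = 0.112 × (4521/1067.906) = 0.474.

0.474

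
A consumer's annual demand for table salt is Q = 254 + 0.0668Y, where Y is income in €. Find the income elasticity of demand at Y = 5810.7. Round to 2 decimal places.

0.60

At Y = 5810.7: Q = 642.155.
dQ/dY = 0.0668.
η = (dQ/dY)·(Y/Q) = 0.0668 × (5810.7/642.155) = 0.60.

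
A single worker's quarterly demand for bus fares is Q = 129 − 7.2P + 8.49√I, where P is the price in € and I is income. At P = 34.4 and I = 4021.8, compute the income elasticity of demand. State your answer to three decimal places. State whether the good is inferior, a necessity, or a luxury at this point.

0.641 (necessity)

At P = 34.4, I = 4021.8: Q = 419.736.
Holding P constant, ∂Q/∂I = 8.49/(2√I) = 0.0669372.
η_I = (∂Q/∂I)·(I/Q) = 0.0669372 × (4021.8/419.736) = 0.641.
Since 0 < η < 1, this is a necessity.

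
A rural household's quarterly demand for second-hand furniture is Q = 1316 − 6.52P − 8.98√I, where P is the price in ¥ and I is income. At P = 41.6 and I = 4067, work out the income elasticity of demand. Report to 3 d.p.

At P = 41.6, I = 4067: Q = 472.086.
Holding P constant, ∂Q/∂I = -8.98/(2√I) = -0.0704059.
η_I = (∂Q/∂I)·(I/Q) = -0.0704059 × (4067/472.086) = -0.607.

-0.607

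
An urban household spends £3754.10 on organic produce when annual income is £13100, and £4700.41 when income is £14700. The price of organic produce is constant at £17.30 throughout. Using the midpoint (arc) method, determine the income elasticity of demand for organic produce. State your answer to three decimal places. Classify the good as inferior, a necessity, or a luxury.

1.945 (luxury)

With a constant price, Q₁ = 3754.10/17.30 = 217.000 and Q₂ = 4700.41/17.30 = 271.700 (equivalently, work directly with expenditure since P cancels).
Midpoint %ΔQ = (4700.41 − 3754.10)/4227.26 = 0.22386; midpoint %ΔI = (14700 − 13100)/13900 = 0.11511.
η = 0.22386 / 0.11511 = 1.945.
η > 1 ⇒ luxury.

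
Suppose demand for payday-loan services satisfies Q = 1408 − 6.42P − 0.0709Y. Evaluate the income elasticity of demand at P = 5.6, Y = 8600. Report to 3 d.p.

-0.800

At P = 5.6, Y = 8600: Q = 762.308.
Holding P constant, ∂Q/∂Y = −0.0709.
η_Y = (∂Q/∂Y)·(Y/Q) = -0.0709 × (8600/762.308) = -0.800.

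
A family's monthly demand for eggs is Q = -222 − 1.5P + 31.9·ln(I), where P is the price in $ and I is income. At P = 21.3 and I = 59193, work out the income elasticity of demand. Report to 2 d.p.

0.33

At P = 21.3, I = 59193: Q = 96.585.
Holding P constant, ∂Q/∂I = 31.9/I = 0.000538915.
η_I = (∂Q/∂I)·(I/Q) = 0.000538915 × (59193/96.585) = 0.33.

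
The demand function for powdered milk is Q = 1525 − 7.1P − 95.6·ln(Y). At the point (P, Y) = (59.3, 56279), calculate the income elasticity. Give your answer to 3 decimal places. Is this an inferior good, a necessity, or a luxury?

At P = 59.3, Y = 56279: Q = 58.290.
Holding P constant, ∂Q/∂Y = -95.6/Y = -0.00169868.
η_Y = (∂Q/∂Y)·(Y/Q) = -0.00169868 × (56279/58.290) = -1.640.
Since η < 0, this is an inferior good.

-1.640 (inferior good)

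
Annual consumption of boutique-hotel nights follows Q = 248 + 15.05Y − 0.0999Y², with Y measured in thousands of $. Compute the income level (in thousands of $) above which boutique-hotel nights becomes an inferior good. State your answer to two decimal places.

dQ/dY = 15.05 − 0.1998Y.
The good is inferior where dQ/dY < 0. Setting dQ/dY = 0 gives Y = 15.05 / 0.1998 = 75.33.

75.33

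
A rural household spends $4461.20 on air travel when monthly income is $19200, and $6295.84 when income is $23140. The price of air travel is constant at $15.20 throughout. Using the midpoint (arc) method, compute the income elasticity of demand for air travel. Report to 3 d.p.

1.833

With a constant price, Q₁ = 4461.20/15.20 = 293.500 and Q₂ = 6295.84/15.20 = 414.200 (equivalently, work directly with expenditure since P cancels).
Midpoint %ΔQ = (6295.84 − 4461.20)/5378.52 = 0.34110; midpoint %ΔI = (23140 − 19200)/21170 = 0.18611.
η = 0.34110 / 0.18611 = 1.833.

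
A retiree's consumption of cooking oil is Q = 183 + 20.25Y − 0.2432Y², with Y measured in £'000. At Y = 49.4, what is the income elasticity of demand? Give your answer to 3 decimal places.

-0.316

At Y = 49.4: Q = 589.8544.
dQ/dY = 20.25 − 0.4864Y = -3.77816.
η = (dQ/dY)·(Y/Q) = -3.77816 × (49.4/589.8544) = -0.316.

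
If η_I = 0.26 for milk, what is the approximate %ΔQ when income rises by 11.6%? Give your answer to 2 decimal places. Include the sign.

%ΔQ ≈ η × %ΔI = 0.26 × 11.6% = 3.02%.

3.02%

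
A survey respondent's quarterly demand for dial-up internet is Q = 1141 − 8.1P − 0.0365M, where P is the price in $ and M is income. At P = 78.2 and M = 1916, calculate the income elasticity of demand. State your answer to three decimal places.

At P = 78.2, M = 1916: Q = 437.646.
Holding P constant, ∂Q/∂M = −0.0365.
η_M = (∂Q/∂M)·(M/Q) = -0.0365 × (1916/437.646) = -0.160.

-0.160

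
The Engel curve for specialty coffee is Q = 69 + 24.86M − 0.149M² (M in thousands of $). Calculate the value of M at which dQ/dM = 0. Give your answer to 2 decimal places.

dQ/dM = 24.86 − 0.298M.
The good is inferior where dQ/dM < 0. Setting dQ/dM = 0 gives M = 24.86 / 0.298 = 83.42.

83.42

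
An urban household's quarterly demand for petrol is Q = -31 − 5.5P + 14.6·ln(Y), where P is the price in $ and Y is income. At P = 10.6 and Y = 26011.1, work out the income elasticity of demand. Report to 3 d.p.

0.247

At P = 10.6, Y = 26011.1: Q = 59.128.
Holding P constant, ∂Q/∂Y = 14.6/Y = 0.000561299.
η_Y = (∂Q/∂Y)·(Y/Q) = 0.000561299 × (26011.1/59.128) = 0.247.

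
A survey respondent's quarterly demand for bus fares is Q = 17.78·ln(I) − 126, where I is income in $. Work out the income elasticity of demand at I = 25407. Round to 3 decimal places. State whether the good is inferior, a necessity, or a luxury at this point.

0.327 (necessity)

At I = 25407: Q = 54.339.
dQ/dI = 17.78/I = 0.000699807 at this income.
η = (dQ/dI)·(I/Q) = 0.000699807 × (25407/54.339) = 0.327.
Since 0 < η < 1, the good is a necessity.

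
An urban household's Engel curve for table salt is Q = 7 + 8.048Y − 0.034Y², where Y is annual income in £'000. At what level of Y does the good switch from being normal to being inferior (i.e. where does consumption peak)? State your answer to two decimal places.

dQ/dY = 8.048 − 0.068Y.
The good is inferior where dQ/dY < 0. Setting dQ/dY = 0 gives Y = 8.048 / 0.068 = 118.35.

118.35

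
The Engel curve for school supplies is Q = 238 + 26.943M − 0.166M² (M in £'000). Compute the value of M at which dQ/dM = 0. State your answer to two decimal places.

81.15

dQ/dM = 26.943 − 0.332M.
The good is inferior where dQ/dM < 0. Setting dQ/dM = 0 gives M = 26.943 / 0.332 = 81.15.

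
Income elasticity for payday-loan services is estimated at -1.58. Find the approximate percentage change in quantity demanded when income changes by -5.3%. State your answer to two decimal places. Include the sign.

8.37%

%ΔQ ≈ η × %ΔI = -1.58 × (-5.3%) = 8.37%.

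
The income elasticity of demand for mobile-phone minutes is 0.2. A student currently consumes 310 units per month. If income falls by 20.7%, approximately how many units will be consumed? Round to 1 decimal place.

%ΔQ ≈ η × %ΔI = 0.2 × (-20.7%) = -4.14%.
New Q ≈ 310 × (1 − 0.0414) = 297.2.

297.2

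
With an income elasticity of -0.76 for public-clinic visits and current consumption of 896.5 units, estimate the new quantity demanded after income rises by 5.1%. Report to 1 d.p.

%ΔQ ≈ η × %ΔI = -0.76 × 5.1% = -3.876%.
New Q ≈ 896.5 × (1 − 0.03876) = 861.8.

861.8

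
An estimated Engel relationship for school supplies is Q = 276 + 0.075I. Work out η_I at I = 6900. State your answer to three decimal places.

At I = 6900: Q = 793.500.
dQ/dI = 0.075.
η = (dQ/dI)·(I/Q) = 0.075 × (6900/793.500) = 0.652.

0.652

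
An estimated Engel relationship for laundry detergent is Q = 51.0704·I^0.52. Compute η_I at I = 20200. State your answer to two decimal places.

For Q = A·I^β the income elasticity is constant and equal to β.
Here β = 0.52, so η = 0.52.

0.52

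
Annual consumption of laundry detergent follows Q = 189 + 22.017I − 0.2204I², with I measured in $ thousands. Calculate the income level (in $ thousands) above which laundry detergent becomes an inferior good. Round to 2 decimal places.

49.95

dQ/dI = 22.017 − 0.4408I.
The good is inferior where dQ/dI < 0. Setting dQ/dI = 0 gives I = 22.017 / 0.4408 = 49.95.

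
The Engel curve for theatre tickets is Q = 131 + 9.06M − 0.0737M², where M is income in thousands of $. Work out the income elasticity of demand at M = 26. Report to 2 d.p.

At M = 26: Q = 316.7388.
dQ/dM = 9.06 − 0.1474M = 5.22760.
η = (dQ/dM)·(M/Q) = 5.22760 × (26/316.7388) = 0.43.

0.43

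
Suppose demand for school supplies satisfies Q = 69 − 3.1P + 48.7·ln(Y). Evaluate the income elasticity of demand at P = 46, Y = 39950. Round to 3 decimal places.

0.110

At P = 46, Y = 39950: Q = 442.395.
Holding P constant, ∂Q/∂Y = 48.7/Y = 0.00121902.
η_Y = (∂Q/∂Y)·(Y/Q) = 0.00121902 × (39950/442.395) = 0.110.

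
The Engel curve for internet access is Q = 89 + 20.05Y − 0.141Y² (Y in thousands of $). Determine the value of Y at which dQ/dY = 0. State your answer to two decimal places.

71.10

dQ/dY = 20.05 − 0.282Y.
The good is inferior where dQ/dY < 0. Setting dQ/dY = 0 gives Y = 20.05 / 0.282 = 71.10.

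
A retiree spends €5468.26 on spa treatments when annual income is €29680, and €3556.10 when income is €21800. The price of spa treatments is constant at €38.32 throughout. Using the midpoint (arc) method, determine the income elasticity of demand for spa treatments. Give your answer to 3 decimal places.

With a constant price, Q₁ = 5468.26/38.32 = 142.700 and Q₂ = 3556.10/38.32 = 92.800 (equivalently, work directly with expenditure since P cancels).
Midpoint %ΔQ = (3556.10 − 5468.26)/4512.18 = -0.42378; midpoint %ΔI = (21800 − 29680)/25740 = -0.30614.
η = -0.42378 / -0.30614 = 1.384.

1.384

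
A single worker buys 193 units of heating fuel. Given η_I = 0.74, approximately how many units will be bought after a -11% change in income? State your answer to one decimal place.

177.3

%ΔQ ≈ η × %ΔI = 0.74 × (-11%) = -8.14%.
New Q ≈ 193 × (1 − 0.0814) = 177.3.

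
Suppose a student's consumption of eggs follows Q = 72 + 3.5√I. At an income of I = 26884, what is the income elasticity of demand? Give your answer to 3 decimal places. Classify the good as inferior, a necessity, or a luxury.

0.444 (necessity)

At I = 26884: Q = 645.872.
dQ/dI = 3.5/(2√I) = 0.0106731 at this income.
η = (dQ/dI)·(I/Q) = 0.0106731 × (26884/645.872) = 0.444.
Since 0 < η < 1, the good is a necessity.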